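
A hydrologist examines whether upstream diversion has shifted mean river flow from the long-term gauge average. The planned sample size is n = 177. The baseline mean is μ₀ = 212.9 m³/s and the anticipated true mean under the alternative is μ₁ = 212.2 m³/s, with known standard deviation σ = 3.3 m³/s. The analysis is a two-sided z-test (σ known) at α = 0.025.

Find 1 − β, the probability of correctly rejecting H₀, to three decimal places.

Power ≈ 0.719

Standardized effect: d = |μ₁ − μ₀| / σ = |212.2 − 212.9| / 3.3 = 0.2121
Noncentrality parameter: δ = d·√n = 0.2121 × √177 = 2.8221
Critical value for a two-sided test at α = 0.025: z_{α/2} = 2.241.
Power = Φ(δ − 2.241) + Φ(−δ − 2.241) = Φ(0.581) + Φ(-5.063) = 0.7193 + 0.0000 = 0.7193.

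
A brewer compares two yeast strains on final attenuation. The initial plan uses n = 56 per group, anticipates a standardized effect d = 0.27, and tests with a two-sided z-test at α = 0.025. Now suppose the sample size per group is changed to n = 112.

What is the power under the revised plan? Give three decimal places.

With n = 112 per group: δ = d·√(n/2) = 0.27 × √(112/2) = 2.0205. Critical value z_{0.0125} = 2.241.
Revised power = Φ(δ − 2.241) + Φ(−δ − 2.241) = Φ(-0.221) + Φ(-4.262) = 0.4126 + 0.0000 = 0.4126.

Power ≈ 0.413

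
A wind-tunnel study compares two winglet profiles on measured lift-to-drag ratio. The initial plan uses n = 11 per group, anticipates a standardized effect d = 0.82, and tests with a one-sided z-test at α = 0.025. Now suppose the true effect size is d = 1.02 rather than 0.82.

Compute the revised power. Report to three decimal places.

With d = 1.02: δ = d·√(n/2) = 1.02 × √(11/2) = 2.3921. Critical value z_{0.025} = 1.960.
Revised power = P(Z > 1.960 − δ) = Φ(0.432) = 0.6672.

Power ≈ 0.667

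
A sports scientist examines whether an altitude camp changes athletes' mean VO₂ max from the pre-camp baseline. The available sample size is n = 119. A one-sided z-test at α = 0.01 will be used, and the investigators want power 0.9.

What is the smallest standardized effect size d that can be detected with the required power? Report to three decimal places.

Need Φ(δ − 2.326) = 0.9, so δ = 2.326 + 1.282 = 3.608.
δ = d·√n ⇒ d = δ/√n = 3.608/√119 = 0.3307.

d ≈ 0.331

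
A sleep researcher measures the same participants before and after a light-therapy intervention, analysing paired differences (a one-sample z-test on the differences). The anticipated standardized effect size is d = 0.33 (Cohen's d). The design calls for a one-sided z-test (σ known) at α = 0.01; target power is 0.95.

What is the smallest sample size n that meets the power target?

n = 145

Set Φ(δ − 2.326) = 0.95; then δ − 2.326 = Φ⁻¹(0.95) = 1.645, giving δ = 3.971.
δ = d·√n ⇒ n = (δ/d)² = (3.971 / 0.33)² = 144.82.
Round up to the next whole unit.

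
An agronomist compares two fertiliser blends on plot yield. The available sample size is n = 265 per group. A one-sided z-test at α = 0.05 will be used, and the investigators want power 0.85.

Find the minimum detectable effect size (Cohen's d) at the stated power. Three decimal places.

Need Φ(δ − 1.645) = 0.85, so δ = 1.645 + 1.036 = 2.681.
δ = d·√(n/2) ⇒ d = δ/√(n/2) = 2.681/√(265/2) = 0.2329.

d ≈ 0.233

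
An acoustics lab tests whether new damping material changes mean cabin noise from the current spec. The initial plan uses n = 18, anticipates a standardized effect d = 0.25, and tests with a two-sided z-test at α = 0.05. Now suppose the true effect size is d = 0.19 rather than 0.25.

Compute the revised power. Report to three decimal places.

With d = 0.19: δ = d·√n = 0.19 × √18 = 0.8061. Critical value z_{0.025} = 1.960.
Revised power = Φ(δ − 1.960) + Φ(−δ − 1.960) = Φ(-1.154) + Φ(-2.766) = 0.1243 + 0.0028 = 0.1271.

Power ≈ 0.127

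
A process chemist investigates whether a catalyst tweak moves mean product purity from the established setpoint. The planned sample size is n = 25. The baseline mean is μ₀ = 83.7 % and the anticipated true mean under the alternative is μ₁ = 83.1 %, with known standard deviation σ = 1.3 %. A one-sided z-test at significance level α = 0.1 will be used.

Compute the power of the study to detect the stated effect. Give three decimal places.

Power ≈ 0.848

Standardized effect: d = |μ₁ − μ₀| / σ = |83.1 − 83.7| / 1.3 = 0.4615
Noncentrality parameter: δ = d·√n = 0.4615 × √25 = 2.3077
One-sided α = 0.1 → critical value z_{0.1} = 1.282.
Power = Φ(δ − 1.282) = Φ(1.026) = 0.8476.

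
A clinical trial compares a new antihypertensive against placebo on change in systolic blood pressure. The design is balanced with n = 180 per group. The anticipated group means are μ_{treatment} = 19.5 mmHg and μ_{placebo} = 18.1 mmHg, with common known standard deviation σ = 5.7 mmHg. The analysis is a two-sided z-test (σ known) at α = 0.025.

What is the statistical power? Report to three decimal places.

Standardized effect: d = |μ_{treatment} − μ_{placebo}| / σ = |19.5 − 18.1| / 5.7 = 0.2456
Noncentrality parameter: δ = d·√(n/2) = 0.2456 × √(180/2) = 2.3301
Critical value for a two-sided test at α = 0.025: z_{α/2} = 2.241.
Power = Φ(δ − 2.241) + Φ(−δ − 2.241) = Φ(0.089) + Φ(-4.572) = 0.5353 + 0.0000 = 0.5353.

Power ≈ 0.535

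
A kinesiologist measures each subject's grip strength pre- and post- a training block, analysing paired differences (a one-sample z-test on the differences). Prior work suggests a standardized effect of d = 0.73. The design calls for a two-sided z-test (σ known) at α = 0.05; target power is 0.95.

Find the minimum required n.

n = 25

Set Φ(δ − 1.960) = 0.95; then δ − 1.960 = Φ⁻¹(0.95) = 1.645, giving δ = 3.605.
(The Φ(−δ − z_{α/2}) term is vanishingly small for δ > 0 and is dropped in the standard sample-size formula.)
δ = d·√n ⇒ n = (δ/d)² = (3.605 / 0.73)² = 24.38.
Rounding up, n = 25.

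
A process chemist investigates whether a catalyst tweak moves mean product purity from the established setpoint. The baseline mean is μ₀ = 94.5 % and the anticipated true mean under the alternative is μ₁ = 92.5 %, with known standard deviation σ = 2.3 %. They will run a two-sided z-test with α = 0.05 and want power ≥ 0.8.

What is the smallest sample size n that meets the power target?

Standardized effect: d = |μ₁ − μ₀| / σ = |92.5 − 94.5| / 2.3 = 0.8696
Set Φ(δ − 1.960) = 0.8; then δ − 1.960 = Φ⁻¹(0.8) = 0.842, giving δ = 2.802.
(For δ > 0 the lower-tail rejection region contributes negligibly to power, so the one-term inversion is standard.)
δ = d·√n ⇒ n = (δ/d)² = (2.802 / 0.8696)² = 10.38.
Round up to the next whole unit.

n = 11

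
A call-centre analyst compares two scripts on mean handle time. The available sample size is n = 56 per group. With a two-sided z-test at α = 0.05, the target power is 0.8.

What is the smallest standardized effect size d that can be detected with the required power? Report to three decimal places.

d ≈ 0.529

Need Φ(δ − 1.960) = 0.8, so δ = 1.960 + 0.842 = 2.802.
(The second rejection-region term Φ(−δ − z_{α/2}) is negligible and dropped.)
δ = d·√(n/2) ⇒ d = δ/√(n/2) = 2.802/√(56/2) = 0.5294.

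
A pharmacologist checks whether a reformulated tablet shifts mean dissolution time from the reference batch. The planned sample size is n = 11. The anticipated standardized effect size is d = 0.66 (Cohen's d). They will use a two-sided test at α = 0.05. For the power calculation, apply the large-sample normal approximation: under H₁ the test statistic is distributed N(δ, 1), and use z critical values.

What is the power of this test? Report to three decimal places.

Power ≈ 0.591

Noncentrality parameter: δ = d·√n = 0.66 × √11 = 2.1890
Critical value for a two-sided test at α = 0.05: z_{α/2} = 1.960.
Power = Φ(δ − 1.960) + Φ(−δ − 1.960) = Φ(0.229) + Φ(-4.149) = 0.5906 + 0.0000 = 0.5906.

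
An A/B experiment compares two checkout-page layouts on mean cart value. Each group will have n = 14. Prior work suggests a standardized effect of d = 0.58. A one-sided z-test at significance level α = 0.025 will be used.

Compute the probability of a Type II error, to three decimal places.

β ≈ 0.665

Noncentrality parameter: δ = d·√(n/2) = 0.58 × √(14/2) = 1.5345
Critical value for a one-sided test at α = 0.025: z_α = 1.960.
Power = Φ(δ − 1.960) = Φ(-0.425) = 0.3353.
Type II error: β = 1 − power = 1 − 0.3353 = 0.6647.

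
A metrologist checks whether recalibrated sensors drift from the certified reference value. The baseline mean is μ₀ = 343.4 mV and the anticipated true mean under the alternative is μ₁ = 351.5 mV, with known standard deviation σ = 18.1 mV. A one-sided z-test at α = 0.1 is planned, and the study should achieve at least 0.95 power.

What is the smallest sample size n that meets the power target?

n = 43

Standardized effect: d = |μ₁ − μ₀| / σ = |351.5 − 343.4| / 18.1 = 0.4475
For power 0.95 need Φ(δ − z_{0.1}) = 0.95, so δ = z_{0.1} + z_{0.05} = 1.282 + 1.645 = 2.926.
δ = d·√n ⇒ n = (δ/d)² = (2.926 / 0.4475)² = 42.76.
Round up to the next whole unit.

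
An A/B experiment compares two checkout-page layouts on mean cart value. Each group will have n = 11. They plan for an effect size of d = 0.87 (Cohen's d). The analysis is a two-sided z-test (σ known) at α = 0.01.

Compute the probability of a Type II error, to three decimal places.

Noncentrality parameter: λ = d·√(n/2) = 0.87 × √(11/2) = 2.0403
Two-sided α = 0.01 → critical value z_{0.005} = 2.576.
Power = Φ(λ − 2.576) + Φ(−λ − 2.576) = Φ(-0.535) + Φ(-4.616) = 0.2962 + 0.0000 = 0.2962.
Type II error: β = 1 − power = 1 − 0.2962 = 0.7038.

β ≈ 0.704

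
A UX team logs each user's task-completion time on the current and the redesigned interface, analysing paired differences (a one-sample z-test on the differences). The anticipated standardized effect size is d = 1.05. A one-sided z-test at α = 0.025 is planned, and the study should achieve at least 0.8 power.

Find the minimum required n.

n = 8

For power 0.8 need Φ(δ − z_{0.025}) = 0.8, so δ = z_{0.025} + z_{0.20} = 1.960 + 0.842 = 2.802.
δ = d·√n ⇒ n = (δ/d)² = (2.802 / 1.05)² = 7.12.
Rounding up, n = 8.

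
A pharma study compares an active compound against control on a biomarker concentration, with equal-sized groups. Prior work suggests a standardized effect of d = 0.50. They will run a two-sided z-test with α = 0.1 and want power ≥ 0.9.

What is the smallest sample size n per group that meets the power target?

For power 0.9 need Φ(δ − z_{0.05}) = 0.9, so δ = z_{0.05} + z_{0.10} = 1.645 + 1.282 = 2.926.
(Ignoring the negligible lower-tail rejection probability gives the usual closed-form inversion.)
δ = d·√(n/2) ⇒ n = 2(δ/d)² = 2 × (2.926 / 0.50)² = 68.51.
Round up to the next whole unit.

n = 69 per group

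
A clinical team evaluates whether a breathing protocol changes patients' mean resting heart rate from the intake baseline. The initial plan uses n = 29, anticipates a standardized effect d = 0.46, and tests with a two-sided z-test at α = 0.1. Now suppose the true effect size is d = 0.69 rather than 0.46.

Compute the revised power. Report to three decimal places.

Power ≈ 0.981

With d = 0.69: δ = d·√n = 0.69 × √29 = 3.7158. Critical value z_{0.05} = 1.645.
Revised power = Φ(δ − 1.645) + Φ(−δ − 1.645) = Φ(2.071) + Φ(-5.361) = 0.9808 + 0.0000 = 0.9808.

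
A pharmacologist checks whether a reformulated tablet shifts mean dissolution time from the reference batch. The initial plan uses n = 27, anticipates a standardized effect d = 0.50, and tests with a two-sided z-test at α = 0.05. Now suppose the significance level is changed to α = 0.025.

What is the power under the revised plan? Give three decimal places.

δ = d·√n = 0.50 × √27 = 2.5981 (unchanged). New critical value: z_{0.0125} = 2.241.
Revised power = Φ(δ − 2.241) + Φ(−δ − 2.241) = Φ(0.357) + Φ(-4.839) = 0.6393 + 0.0000 = 0.6393.

Power ≈ 0.639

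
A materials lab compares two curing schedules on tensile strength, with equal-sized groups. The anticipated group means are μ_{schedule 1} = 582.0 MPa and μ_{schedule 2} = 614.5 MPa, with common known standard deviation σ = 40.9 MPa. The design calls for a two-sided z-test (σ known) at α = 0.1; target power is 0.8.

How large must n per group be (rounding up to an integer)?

n = 20 per group

Standardized effect: d = |μ_{schedule 1} − μ_{schedule 2}| / σ = |582.0 − 614.5| / 40.9 = 0.7946
Set Φ(δ − 1.645) = 0.8; then δ − 1.645 = Φ⁻¹(0.8) = 0.842, giving δ = 2.486.
(Ignoring the negligible lower-tail rejection probability gives the usual closed-form inversion.)
δ = d·√(n/2) ⇒ n = 2(δ/d)² = 2 × (2.486 / 0.7946)² = 19.58.
Round up to the next whole unit.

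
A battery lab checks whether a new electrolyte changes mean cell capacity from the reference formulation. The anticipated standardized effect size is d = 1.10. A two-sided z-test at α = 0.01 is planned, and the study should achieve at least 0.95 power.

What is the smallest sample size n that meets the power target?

n = 15

For power 0.95 need Φ(δ − z_{0.005}) = 0.95, so δ = z_{0.005} + z_{0.05} = 2.576 + 1.645 = 4.221.
(Ignoring the negligible lower-tail rejection probability gives the usual closed-form inversion.)
δ = d·√n ⇒ n = (δ/d)² = (4.221 / 1.10)² = 14.72.
Round up to the next whole unit.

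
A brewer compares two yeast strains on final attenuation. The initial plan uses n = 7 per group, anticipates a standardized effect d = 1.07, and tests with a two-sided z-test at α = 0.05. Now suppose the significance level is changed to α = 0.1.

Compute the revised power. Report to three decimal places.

Power ≈ 0.640

δ = d·√(n/2) = 1.07 × √(7/2) = 2.0018 (unchanged). New critical value: z_{0.05} = 1.645.
Revised power = Φ(δ − 1.645) + Φ(−δ − 1.645) = Φ(0.357) + Φ(-3.647) = 0.6394 + 0.0001 = 0.6396.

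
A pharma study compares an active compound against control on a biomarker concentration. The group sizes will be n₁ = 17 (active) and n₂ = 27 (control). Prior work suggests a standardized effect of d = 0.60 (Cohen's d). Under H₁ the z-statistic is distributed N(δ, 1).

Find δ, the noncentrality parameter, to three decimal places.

δ ≈ 1.938

δ = d / √(1/n₁ + 1/n₂) = 0.60 / √(1/17 + 1/27) = 1.9379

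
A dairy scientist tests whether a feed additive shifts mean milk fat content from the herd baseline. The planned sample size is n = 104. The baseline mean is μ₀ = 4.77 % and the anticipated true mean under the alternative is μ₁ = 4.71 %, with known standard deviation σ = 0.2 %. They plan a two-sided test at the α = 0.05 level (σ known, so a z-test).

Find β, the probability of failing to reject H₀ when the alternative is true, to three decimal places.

Standardized effect: d = |μ₁ − μ₀| / σ = |4.71 − 4.77| / 0.2 = 0.3000
Noncentrality parameter: δ = d·√n = 0.3000 × √104 = 3.0594
Two-sided α = 0.05 → critical value z_{0.025} = 1.960.
Power = Φ(δ − 1.960) + Φ(−δ − 1.960) = Φ(1.099) + Φ(-5.019) = 0.8642 + 0.0000 = 0.8642.
Type II error: β = 1 − power = 1 − 0.8642 = 0.1358.

β ≈ 0.136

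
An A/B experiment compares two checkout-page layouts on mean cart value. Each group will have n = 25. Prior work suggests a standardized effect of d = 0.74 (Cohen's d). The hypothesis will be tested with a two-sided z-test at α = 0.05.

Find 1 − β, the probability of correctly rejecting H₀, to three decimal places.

Noncentrality parameter: δ = d·√(n/2) = 0.74 × √(25/2) = 2.6163
Two-sided α = 0.05 → critical value z_{0.025} = 1.960.
Power = Φ(δ − 1.960) + Φ(−δ − 1.960) = Φ(0.656) + Φ(-4.576) = 0.7442 + 0.0000 = 0.7442.

Power ≈ 0.744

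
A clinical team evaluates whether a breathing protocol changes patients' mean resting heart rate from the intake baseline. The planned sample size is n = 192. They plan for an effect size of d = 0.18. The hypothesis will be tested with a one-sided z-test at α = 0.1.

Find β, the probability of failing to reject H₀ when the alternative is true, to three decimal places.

β ≈ 0.113

Noncentrality parameter: δ = d·√n = 0.18 × √192 = 2.4942
Critical value for a one-sided test at α = 0.1: z_α = 1.282.
Power = Φ(δ − 1.282) = Φ(1.213) = 0.8874.
Type II error: β = 1 − power = 1 − 0.8874 = 0.1126.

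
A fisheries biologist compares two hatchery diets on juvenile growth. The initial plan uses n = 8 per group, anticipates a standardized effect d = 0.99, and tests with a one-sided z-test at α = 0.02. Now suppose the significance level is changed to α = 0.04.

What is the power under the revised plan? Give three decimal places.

δ = d·√(n/2) = 0.99 × √(8/2) = 1.9800 (unchanged). New critical value: z_{0.04} = 1.751.
Revised power = P(Z > 1.751 − δ) = Φ(0.229) = 0.5907.

Power ≈ 0.591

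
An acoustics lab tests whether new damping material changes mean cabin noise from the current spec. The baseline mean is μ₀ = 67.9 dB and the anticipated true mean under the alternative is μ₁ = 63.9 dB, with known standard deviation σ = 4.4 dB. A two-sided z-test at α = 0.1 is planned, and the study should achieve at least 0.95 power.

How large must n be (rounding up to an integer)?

n = 14

Standardized effect: d = |μ₁ − μ₀| / σ = |63.9 − 67.9| / 4.4 = 0.9091
Set Φ(δ − 1.645) = 0.95; then δ − 1.645 = Φ⁻¹(0.95) = 1.645, giving δ = 3.290.
(The Φ(−δ − z_{α/2}) term is vanishingly small for δ > 0 and is dropped in the standard sample-size formula.)
δ = d·√n ⇒ n = (δ/d)² = (3.290 / 0.9091)² = 13.09.
Round up to the next whole unit.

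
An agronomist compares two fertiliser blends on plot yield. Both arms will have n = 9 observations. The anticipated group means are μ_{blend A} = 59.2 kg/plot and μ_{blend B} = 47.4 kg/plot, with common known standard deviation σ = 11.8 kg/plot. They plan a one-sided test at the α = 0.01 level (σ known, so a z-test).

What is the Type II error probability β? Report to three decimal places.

β ≈ 0.581

Standardized effect: d = |μ_{blend A} − μ_{blend B}| / σ = |59.2 − 47.4| / 11.8 = 1.0000
Noncentrality parameter: δ = d·√(n/2) = 1.0000 × √(9/2) = 2.1213
One-sided α = 0.01 → critical value z_{0.01} = 2.326.
Power = Φ(δ − 2.326) = Φ(-0.205) = 0.4188.
Type II error: β = 1 − power = 1 − 0.4188 = 0.5812.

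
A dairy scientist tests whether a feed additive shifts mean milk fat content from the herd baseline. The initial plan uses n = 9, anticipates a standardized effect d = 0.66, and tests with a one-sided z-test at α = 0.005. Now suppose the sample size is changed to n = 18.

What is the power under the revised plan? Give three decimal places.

Power ≈ 0.589

With n = 18: δ = d·√n = 0.66 × √18 = 2.8001. Critical value z_{0.005} = 2.576.
Revised power = P(Z > 2.576 − δ) = Φ(0.224) = 0.5887.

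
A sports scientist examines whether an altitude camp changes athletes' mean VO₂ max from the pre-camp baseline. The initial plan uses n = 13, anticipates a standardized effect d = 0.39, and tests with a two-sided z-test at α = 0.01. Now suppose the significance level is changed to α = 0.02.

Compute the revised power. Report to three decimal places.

δ = d·√n = 0.39 × √13 = 1.4062 (unchanged). New critical value: z_{0.01} = 2.326.
Revised power = Φ(δ − 2.326) + Φ(−δ − 2.326) = Φ(-0.920) + Φ(-3.733) = 0.1787 + 0.0001 = 0.1788.

Power ≈ 0.179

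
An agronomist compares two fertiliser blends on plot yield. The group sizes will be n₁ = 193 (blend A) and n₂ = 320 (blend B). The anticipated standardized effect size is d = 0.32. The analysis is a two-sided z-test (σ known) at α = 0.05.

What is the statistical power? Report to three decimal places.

Power ≈ 0.940

Noncentrality parameter: δ = d / √(1/n₁ + 1/n₂) = 0.32 / √(1/193 + 1/320) = 3.5111
Critical value for a two-sided test at α = 0.05: z_{α/2} = 1.960.
Power = Φ(δ − 1.960) + Φ(−δ − 1.960) = Φ(1.551) + Φ(-5.471) = 0.9396 + 0.0000 = 0.9396.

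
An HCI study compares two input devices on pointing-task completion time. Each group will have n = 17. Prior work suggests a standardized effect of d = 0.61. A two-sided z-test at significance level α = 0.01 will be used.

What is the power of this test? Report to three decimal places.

Power ≈ 0.213

Noncentrality parameter: δ = d·√(n/2) = 0.61 × √(17/2) = 1.7784
Two-sided α = 0.01 → critical value z_{0.005} = 2.576.
Power = Φ(δ − 2.576) + Φ(−δ − 2.576) = Φ(-0.797) + Φ(-4.354) = 0.2126 + 0.0000 = 0.2126.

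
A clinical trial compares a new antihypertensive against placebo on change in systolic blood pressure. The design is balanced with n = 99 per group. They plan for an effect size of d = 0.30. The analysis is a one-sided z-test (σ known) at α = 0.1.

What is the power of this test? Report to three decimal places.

Noncentrality parameter: δ = d·√(n/2) = 0.30 × √(99/2) = 2.1107
One-sided α = 0.1 → critical value z_{0.1} = 1.282.
Power = Φ(δ − 1.282) = Φ(0.829) = 0.7965.

Power ≈ 0.796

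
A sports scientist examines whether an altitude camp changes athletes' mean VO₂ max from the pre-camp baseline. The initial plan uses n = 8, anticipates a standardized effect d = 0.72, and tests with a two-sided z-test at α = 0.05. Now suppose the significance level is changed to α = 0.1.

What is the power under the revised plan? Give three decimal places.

Power ≈ 0.652

δ = d·√n = 0.72 × √8 = 2.0365 (unchanged). New critical value: z_{0.05} = 1.645.
Revised power = Φ(δ − 1.645) + Φ(−δ − 1.645) = Φ(0.392) + Φ(-3.681) = 0.6523 + 0.0001 = 0.6524.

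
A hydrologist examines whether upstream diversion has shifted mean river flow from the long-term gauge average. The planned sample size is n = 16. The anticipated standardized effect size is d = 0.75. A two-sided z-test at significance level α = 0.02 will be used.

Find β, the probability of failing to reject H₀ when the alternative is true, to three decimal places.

β ≈ 0.250

Noncentrality parameter: δ = d·√n = 0.75 × √16 = 3.0000
Two-sided α = 0.02 → critical value z_{0.01} = 2.326.
Power = Φ(δ − 2.326) + Φ(−δ − 2.326) = Φ(0.674) + Φ(-5.326) = 0.7497 + 0.0000 = 0.7497.
Type II error: β = 1 − power = 1 − 0.7497 = 0.2503.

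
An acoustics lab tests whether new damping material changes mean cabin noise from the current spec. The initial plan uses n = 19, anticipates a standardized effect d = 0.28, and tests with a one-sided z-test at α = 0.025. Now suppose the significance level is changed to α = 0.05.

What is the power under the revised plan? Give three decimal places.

Power ≈ 0.336

δ = d·√n = 0.28 × √19 = 1.2205 (unchanged). New critical value: z_{0.05} = 1.645.
Revised power = P(Z > 1.645 − δ) = Φ(-0.424) = 0.3357.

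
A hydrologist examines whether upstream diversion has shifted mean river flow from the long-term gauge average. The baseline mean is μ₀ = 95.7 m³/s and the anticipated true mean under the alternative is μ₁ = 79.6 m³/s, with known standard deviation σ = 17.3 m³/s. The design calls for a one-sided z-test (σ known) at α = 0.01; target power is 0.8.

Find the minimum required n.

n = 12

Standardized effect: d = |μ₁ − μ₀| / σ = |79.6 − 95.7| / 17.3 = 0.9306
Set Φ(δ − 2.326) = 0.8; then δ − 2.326 = Φ⁻¹(0.8) = 0.842, giving δ = 3.168.
δ = d·√n ⇒ n = (δ/d)² = (3.168 / 0.9306)² = 11.59.
Rounding up, n = 12.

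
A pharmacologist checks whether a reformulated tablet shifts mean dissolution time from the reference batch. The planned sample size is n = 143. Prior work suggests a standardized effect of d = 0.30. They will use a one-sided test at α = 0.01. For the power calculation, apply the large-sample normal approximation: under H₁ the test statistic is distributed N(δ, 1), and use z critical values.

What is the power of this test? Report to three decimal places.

Power ≈ 0.896

Noncentrality parameter: λ = d·√n = 0.30 × √143 = 3.5875
Critical value for a one-sided test at α = 0.01: z_α = 2.326.
Power = Φ(λ − 2.326) = Φ(1.261) = 0.8964.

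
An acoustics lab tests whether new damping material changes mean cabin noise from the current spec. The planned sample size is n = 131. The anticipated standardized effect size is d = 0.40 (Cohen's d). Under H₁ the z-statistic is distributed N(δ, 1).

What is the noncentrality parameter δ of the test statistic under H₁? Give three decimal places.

δ ≈ 4.578

The noncentrality parameter scales effect size by the design's sample-size factor: δ = d·√n = 0.40 × √131 = 4.5782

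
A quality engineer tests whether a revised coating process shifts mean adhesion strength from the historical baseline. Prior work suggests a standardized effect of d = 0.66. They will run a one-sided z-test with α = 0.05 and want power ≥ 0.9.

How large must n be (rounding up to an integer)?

For power 0.9 need Φ(δ − z_{0.05}) = 0.9, so δ = z_{0.05} + z_{0.10} = 1.645 + 1.282 = 2.926.
δ = d·√n ⇒ n = (δ/d)² = (2.926 / 0.66)² = 19.66.
Rounding up, n = 20.

n = 20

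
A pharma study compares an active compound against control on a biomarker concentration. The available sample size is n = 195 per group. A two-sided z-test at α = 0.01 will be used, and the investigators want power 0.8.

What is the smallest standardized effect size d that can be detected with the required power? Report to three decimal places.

d ≈ 0.346

Required noncentrality: δ = z_{0.005} + z_{0.20} = 2.576 + 0.842 = 3.417.
(Lower-tail contribution to power is negligible for δ > 0.)
δ = d·√(n/2) ⇒ d = δ/√(n/2) = 3.417/√(195/2) = 0.3461.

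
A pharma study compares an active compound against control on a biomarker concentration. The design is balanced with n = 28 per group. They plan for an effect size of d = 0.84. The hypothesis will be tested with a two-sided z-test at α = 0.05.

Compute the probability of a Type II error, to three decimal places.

β ≈ 0.118

Noncentrality parameter: δ = d·√(n/2) = 0.84 × √(28/2) = 3.1430
Critical value for a two-sided test at α = 0.05: z_{α/2} = 1.960.
Power = Φ(δ − 1.960) + Φ(−δ − 1.960) = Φ(1.183) + Φ(-5.103) = 0.8816 + 0.0000 = 0.8816.
Type II error: β = 1 − power = 1 − 0.8816 = 0.1184.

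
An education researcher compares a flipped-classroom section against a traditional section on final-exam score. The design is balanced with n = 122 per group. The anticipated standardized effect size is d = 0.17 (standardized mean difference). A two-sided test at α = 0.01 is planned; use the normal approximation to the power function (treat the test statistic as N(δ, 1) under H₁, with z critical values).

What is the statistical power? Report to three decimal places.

Noncentrality parameter: δ = d·√(n/2) = 0.17 × √(122/2) = 1.3277
Critical value for a two-sided test at α = 0.01: z_{α/2} = 2.576.
Power = Φ(δ − 2.576) + Φ(−δ − 2.576) = Φ(-1.248) + Φ(-3.904) = 0.1060 + 0.0000 = 0.1060.

Power ≈ 0.106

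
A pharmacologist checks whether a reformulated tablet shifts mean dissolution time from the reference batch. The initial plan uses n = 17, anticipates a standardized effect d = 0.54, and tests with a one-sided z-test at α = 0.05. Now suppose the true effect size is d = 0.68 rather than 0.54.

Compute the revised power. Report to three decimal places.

Power ≈ 0.877

With d = 0.68: δ = d·√n = 0.68 × √17 = 2.8037. Critical value z_{0.05} = 1.645.
Revised power = P(Z > 1.645 − δ) = Φ(1.159) = 0.8767.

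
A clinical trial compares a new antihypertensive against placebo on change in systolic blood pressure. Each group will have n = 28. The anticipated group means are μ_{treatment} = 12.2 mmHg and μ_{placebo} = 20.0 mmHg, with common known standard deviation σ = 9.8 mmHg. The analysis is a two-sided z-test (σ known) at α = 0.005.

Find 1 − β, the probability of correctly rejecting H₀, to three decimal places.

Standardized effect: d = |μ_{treatment} − μ_{placebo}| / σ = |12.2 − 20.0| / 9.8 = 0.7959
Noncentrality parameter: δ = d·√(n/2) = 0.7959 × √(28/2) = 2.9781
Critical value for a two-sided test at α = 0.005: z_{α/2} = 2.807.
Power = Φ(δ − 2.807) + Φ(−δ − 2.807) = Φ(0.171) + Φ(-5.785) = 0.5679 + 0.0000 = 0.5679.

Power ≈ 0.568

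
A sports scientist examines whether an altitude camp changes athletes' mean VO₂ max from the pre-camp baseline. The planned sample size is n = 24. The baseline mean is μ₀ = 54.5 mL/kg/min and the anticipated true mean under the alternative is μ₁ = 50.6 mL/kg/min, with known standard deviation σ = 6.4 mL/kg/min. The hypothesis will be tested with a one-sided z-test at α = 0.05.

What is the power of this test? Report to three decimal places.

Power ≈ 0.910

Standardized effect: d = |μ₁ − μ₀| / σ = |50.6 − 54.5| / 6.4 = 0.6094
Noncentrality parameter: δ = d·√n = 0.6094 × √24 = 2.9853
Critical value for a one-sided test at α = 0.05: z_α = 1.645.
Power = Φ(δ − 1.645) = Φ(1.340) = 0.9100.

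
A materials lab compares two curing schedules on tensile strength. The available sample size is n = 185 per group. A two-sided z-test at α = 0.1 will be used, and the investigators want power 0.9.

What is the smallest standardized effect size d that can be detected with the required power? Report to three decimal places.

Need Φ(δ − 1.645) = 0.9, so δ = 1.645 + 1.282 = 2.926.
(Lower-tail contribution to power is negligible for δ > 0.)
δ = d·√(n/2) ⇒ d = δ/√(n/2) = 2.926/√(185/2) = 0.3043.

d ≈ 0.304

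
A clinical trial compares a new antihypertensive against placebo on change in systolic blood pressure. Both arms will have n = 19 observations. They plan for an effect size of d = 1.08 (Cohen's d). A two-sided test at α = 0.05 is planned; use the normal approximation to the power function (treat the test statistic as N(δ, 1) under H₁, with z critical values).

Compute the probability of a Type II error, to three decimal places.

β ≈ 0.086

Noncentrality parameter: δ = d·√(n/2) = 1.08 × √(19/2) = 3.3288
Two-sided α = 0.05 → critical value z_{0.025} = 1.960.
Power = Φ(δ − 1.960) + Φ(−δ − 1.960) = Φ(1.369) + Φ(-5.289) = 0.9145 + 0.0000 = 0.9145.
Type II error: β = 1 − power = 1 − 0.9145 = 0.0855.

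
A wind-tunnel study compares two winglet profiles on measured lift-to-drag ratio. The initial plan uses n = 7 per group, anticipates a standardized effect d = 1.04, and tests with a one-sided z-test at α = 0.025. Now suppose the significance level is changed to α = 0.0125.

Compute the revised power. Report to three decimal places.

δ = d·√(n/2) = 1.04 × √(7/2) = 1.9457 (unchanged). New critical value: z_{0.0125} = 2.241.
Revised power = Φ(δ − 2.241) = Φ(-0.296) = 0.3837.

Power ≈ 0.384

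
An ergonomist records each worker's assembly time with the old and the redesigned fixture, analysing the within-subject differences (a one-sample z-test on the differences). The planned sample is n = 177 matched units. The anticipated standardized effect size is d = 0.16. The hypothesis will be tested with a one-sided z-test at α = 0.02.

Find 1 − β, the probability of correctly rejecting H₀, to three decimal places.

Power ≈ 0.530

Noncentrality parameter: δ = d·√n = 0.16 × √177 = 2.1287
Critical value for a one-sided test at α = 0.02: z_α = 2.054.
Power = Φ(δ − 2.054) = Φ(0.075) = 0.5299.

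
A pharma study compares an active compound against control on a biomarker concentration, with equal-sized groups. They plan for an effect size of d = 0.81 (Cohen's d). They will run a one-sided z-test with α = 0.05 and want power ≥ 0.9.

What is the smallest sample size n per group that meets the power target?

n = 27 per group

For power 0.9 need Φ(δ − z_{0.05}) = 0.9, so δ = z_{0.05} + z_{0.10} = 1.645 + 1.282 = 2.926.
δ = d·√(n/2) ⇒ n = 2(δ/d)² = 2 × (2.926 / 0.81)² = 26.11.
Rounding up, n = 27 per group.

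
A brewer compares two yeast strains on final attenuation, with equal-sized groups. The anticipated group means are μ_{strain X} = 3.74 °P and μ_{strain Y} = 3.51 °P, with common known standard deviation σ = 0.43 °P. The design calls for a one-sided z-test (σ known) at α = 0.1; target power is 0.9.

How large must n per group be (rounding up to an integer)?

Standardized effect: d = |μ_{strain X} − μ_{strain Y}| / σ = |3.74 − 3.51| / 0.43 = 0.5349
Set Φ(δ − 1.282) = 0.9; then δ − 1.282 = Φ⁻¹(0.9) = 1.282, giving δ = 2.563.
δ = d·√(n/2) ⇒ n = 2(δ/d)² = 2 × (2.563 / 0.5349)² = 45.92.
Rounding up, n = 46 per group.

n = 46 per group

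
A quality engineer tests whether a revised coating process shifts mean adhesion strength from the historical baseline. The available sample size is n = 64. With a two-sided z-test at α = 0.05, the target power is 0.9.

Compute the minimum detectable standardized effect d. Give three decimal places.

Required noncentrality: δ = z_{0.025} + z_{0.10} = 1.960 + 1.282 = 3.242.
(Lower-tail contribution to power is negligible for δ > 0.)
δ = d·√n ⇒ d = δ/√n = 3.242/√64 = 0.4052.

d ≈ 0.405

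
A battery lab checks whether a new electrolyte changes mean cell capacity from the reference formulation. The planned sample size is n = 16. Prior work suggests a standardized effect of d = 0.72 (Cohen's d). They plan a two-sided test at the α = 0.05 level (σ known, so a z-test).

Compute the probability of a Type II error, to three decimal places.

Noncentrality parameter: δ = d·√n = 0.72 × √16 = 2.8800
Critical value for a two-sided test at α = 0.05: z_{α/2} = 1.960.
Power = Φ(δ − 1.960) + Φ(−δ − 1.960) = Φ(0.920) + Φ(-4.840) = 0.8212 + 0.0000 = 0.8212.
Type II error: β = 1 − power = 1 − 0.8212 = 0.1788.

β ≈ 0.179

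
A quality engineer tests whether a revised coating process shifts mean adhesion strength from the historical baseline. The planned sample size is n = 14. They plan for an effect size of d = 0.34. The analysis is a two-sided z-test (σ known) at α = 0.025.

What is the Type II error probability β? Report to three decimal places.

β ≈ 0.834

Noncentrality parameter: δ = d·√n = 0.34 × √14 = 1.2722
Critical value for a two-sided test at α = 0.025: z_{α/2} = 2.241.
Power = Φ(δ − 2.241) + Φ(−δ − 2.241) = Φ(-0.969) + Φ(-3.514) = 0.1662 + 0.0002 = 0.1664.
Type II error: β = 1 − power = 1 − 0.1664 = 0.8336.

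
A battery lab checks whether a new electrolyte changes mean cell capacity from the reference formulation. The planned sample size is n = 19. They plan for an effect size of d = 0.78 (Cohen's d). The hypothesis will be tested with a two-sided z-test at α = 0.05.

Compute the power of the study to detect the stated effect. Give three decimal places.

Power ≈ 0.925

Noncentrality parameter: δ = d·√n = 0.78 × √19 = 3.3999
Two-sided α = 0.05 → critical value z_{0.025} = 1.960.
Power = Φ(δ − 1.960) + Φ(−δ − 1.960) = Φ(1.440) + Φ(-5.360) = 0.9251 + 0.0000 = 0.9251.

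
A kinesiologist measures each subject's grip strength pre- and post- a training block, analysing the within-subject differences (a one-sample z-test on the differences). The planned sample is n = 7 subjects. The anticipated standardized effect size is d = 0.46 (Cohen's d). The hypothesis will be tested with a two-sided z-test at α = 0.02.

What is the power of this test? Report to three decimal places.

Noncentrality parameter: δ = d·√n = 0.46 × √7 = 1.2170
Two-sided α = 0.02 → critical value z_{0.01} = 2.326.
Power = Φ(δ − 2.326) + Φ(−δ − 2.326) = Φ(-1.109) + Φ(-3.543) = 0.1336 + 0.0002 = 0.1338.

Power ≈ 0.134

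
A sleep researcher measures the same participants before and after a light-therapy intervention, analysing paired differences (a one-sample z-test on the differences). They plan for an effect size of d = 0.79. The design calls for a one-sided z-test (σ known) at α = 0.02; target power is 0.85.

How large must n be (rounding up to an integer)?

For power 0.85 need Φ(δ − z_{0.02}) = 0.85, so δ = z_{0.02} + z_{0.15} = 2.054 + 1.036 = 3.090.
δ = d·√n ⇒ n = (δ/d)² = (3.090 / 0.79)² = 15.30.
Round up to the next whole unit.

n = 16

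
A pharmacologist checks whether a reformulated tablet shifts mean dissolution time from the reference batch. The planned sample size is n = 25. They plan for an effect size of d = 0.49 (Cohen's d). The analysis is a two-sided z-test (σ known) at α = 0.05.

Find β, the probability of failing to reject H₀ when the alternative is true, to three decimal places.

β ≈ 0.312

Noncentrality parameter: δ = d·√n = 0.49 × √25 = 2.4500
Two-sided α = 0.05 → critical value z_{0.025} = 1.960.
Power = Φ(δ − 1.960) + Φ(−δ − 1.960) = Φ(0.490) + Φ(-4.410) = 0.6879 + 0.0000 = 0.6880.
Type II error: β = 1 − power = 1 − 0.6880 = 0.3120.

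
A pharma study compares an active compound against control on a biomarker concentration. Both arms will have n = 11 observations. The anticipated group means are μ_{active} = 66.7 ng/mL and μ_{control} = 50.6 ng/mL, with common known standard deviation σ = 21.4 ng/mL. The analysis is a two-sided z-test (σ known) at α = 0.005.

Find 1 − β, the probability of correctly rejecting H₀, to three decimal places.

Standardized effect: d = |μ_{active} − μ_{control}| / σ = |66.7 − 50.6| / 21.4 = 0.7523
Noncentrality parameter: δ = d·√(n/2) = 0.7523 × √(11/2) = 1.7644
Critical value for a two-sided test at α = 0.005: z_{α/2} = 2.807.
Power = Φ(δ − 2.807) + Φ(−δ − 2.807) = Φ(-1.043) + Φ(-4.571) = 0.1486 + 0.0000 = 0.1486.

Power ≈ 0.149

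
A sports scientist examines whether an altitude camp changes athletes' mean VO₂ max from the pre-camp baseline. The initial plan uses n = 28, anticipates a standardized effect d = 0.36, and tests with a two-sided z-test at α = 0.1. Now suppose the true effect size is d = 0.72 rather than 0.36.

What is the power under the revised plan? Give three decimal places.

With d = 0.72: δ = d·√n = 0.72 × √28 = 3.8099. Critical value z_{0.05} = 1.645.
Revised power = Φ(δ − 1.645) + Φ(−δ − 1.645) = Φ(2.165) + Φ(-5.455) = 0.9848 + 0.0000 = 0.9848.

Power ≈ 0.985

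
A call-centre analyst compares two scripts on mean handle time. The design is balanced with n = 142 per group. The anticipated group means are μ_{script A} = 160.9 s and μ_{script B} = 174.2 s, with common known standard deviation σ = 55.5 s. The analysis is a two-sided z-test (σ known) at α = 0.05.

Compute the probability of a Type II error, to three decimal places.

β ≈ 0.476

Standardized effect: d = |μ_{script A} − μ_{script B}| / σ = |160.9 − 174.2| / 55.5 = 0.2396
Noncentrality parameter: δ = d·√(n/2) = 0.2396 × √(142/2) = 2.0192
Two-sided α = 0.05 → critical value z_{0.025} = 1.960.
Power = Φ(δ − 1.960) + Φ(−δ − 1.960) = Φ(0.059) + Φ(-3.979) = 0.5236 + 0.0000 = 0.5237.
Type II error: β = 1 − power = 1 − 0.5237 = 0.4763.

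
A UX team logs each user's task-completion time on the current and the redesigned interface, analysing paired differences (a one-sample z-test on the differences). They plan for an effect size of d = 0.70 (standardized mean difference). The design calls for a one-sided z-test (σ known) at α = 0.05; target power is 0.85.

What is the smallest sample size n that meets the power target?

n = 15

For power 0.85 need Φ(δ − z_{0.05}) = 0.85, so δ = z_{0.05} + z_{0.15} = 1.645 + 1.036 = 2.681.
δ = d·√n ⇒ n = (δ/d)² = (2.681 / 0.70)² = 14.67.
Rounding up, n = 15.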